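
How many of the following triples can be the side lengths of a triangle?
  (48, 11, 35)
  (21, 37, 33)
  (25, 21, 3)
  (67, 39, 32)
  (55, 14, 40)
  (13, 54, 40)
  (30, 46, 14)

2

(11,35,48): 11+35 ≤ 48 → not valid
(21,33,37): 21+33 > 37 → valid
(3,21,25): 3+21 ≤ 25 → not valid
(32,39,67): 32+39 > 67 → valid
(14,40,55): 14+40 ≤ 55 → not valid
(13,40,54): 13+40 ≤ 54 → not valid
(14,30,46): 14+30 ≤ 46 → not valid
2 of the 7 triples form a triangle.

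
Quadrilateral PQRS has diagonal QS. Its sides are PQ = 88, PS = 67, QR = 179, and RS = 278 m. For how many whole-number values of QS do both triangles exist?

55

From triangle PQS: 21 < QS < 155.
From triangle RQS: 99 < QS < 457.
Intersection: 99 < QS < 155, so integers 100 through 154: 55 values.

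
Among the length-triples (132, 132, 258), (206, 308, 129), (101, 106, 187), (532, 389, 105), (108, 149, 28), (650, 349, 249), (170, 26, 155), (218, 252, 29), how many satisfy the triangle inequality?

(132,132,258): 132+132 > 258 → valid
(129,206,308): 129+206 > 308 → valid
(101,106,187): 101+106 > 187 → valid
(105,389,532): 105+389 ≤ 532 → not valid
(28,108,149): 28+108 ≤ 149 → not valid
(249,349,650): 249+349 ≤ 650 → not valid
(26,155,170): 26+155 > 170 → valid
(29,218,252): 29+218 ≤ 252 → not valid
4 of the 8 triples form a triangle.

4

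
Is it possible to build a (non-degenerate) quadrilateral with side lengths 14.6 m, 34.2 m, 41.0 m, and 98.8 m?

For a quadrilateral, each side must be shorter than the sum of the others.
Here the longest side is 98.8, but the remaining 3 sides sum to only 89.8.

No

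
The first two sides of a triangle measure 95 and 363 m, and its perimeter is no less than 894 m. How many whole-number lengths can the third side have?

22

Triangle inequality: 268 < x < 458. Perimeter ≥ 894 gives x ≥ 894 − 95 − 363 = 436.
So 436 ≤ x < 458; integers 436 through 457: 22 values.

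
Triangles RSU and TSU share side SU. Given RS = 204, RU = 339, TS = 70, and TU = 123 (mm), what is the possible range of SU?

From triangle RSU: |204 − 339| < SU < 204 + 339, i.e. 135 < SU < 543.
From triangle TSU: 53 < SU < 193.
Both must hold, so SU lies in the intersection.

135 < SU < 193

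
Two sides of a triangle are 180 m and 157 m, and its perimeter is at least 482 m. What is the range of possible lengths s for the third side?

Triangle inequality alone gives 23 < s < 337.
The perimeter condition gives s ≥ 482 − 180 − 157 = 145.
Intersecting the two: 145 ≤ s < 337.

145 ≤ s < 337 m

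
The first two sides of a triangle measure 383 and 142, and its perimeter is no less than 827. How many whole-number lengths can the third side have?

Triangle inequality: 241 < x < 525. Perimeter ≥ 827 gives x ≥ 827 − 383 − 142 = 302.
So 302 ≤ x < 525; integers 302 through 524: 223 values.

223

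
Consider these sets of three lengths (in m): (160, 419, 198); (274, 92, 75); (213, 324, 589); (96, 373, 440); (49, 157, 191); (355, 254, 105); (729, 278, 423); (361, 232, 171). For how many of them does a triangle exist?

(160,198,419): 160+198 ≤ 419 → not valid
(75,92,274): 75+92 ≤ 274 → not valid
(213,324,589): 213+324 ≤ 589 → not valid
(96,373,440): 96+373 > 440 → valid
(49,157,191): 49+157 > 191 → valid
(105,254,355): 105+254 > 355 → valid
(278,423,729): 278+423 ≤ 729 → not valid
(171,232,361): 171+232 > 361 → valid
4 of the 8 triples form a triangle.

4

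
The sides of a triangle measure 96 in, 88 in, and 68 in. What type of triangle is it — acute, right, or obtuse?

Compare the square of the longest side to the sum of squares of the other two: 68² + 88² = 12368 > 9216 = 96².

acute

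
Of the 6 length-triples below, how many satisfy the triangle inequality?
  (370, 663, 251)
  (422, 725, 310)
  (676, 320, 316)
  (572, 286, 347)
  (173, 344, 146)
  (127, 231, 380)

(251,370,663): 251+370 ≤ 663 → not valid
(310,422,725): 310+422 > 725 → valid
(316,320,676): 316+320 ≤ 676 → not valid
(286,347,572): 286+347 > 572 → valid
(146,173,344): 146+173 ≤ 344 → not valid
(127,231,380): 127+231 ≤ 380 → not valid
2 of the 6 triples form a triangle.

2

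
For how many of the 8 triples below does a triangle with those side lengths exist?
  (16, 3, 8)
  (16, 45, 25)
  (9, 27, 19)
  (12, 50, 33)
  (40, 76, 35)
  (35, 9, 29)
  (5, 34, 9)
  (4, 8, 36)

(3,8,16): 3+8 ≤ 16 → not valid
(16,25,45): 16+25 ≤ 45 → not valid
(9,19,27): 9+19 > 27 → valid
(12,33,50): 12+33 ≤ 50 → not valid
(35,40,76): 35+40 ≤ 76 → not valid
(9,29,35): 9+29 > 35 → valid
(5,9,34): 5+9 ≤ 34 → not valid
(4,8,36): 4+8 ≤ 36 → not valid
2 of the 8 triples form a triangle.

2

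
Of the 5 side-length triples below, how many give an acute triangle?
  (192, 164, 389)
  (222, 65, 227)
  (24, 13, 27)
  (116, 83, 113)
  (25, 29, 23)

(192,164,389): 164+192 ≤ 389, not a triangle
(222,65,227): 65²+222² = 53509 > 51529 = 227² → acute
(24,13,27): 13²+24² = 745 > 729 = 27² → acute
(116,83,113): 83²+113² = 19658 > 13456 = 116² → acute
(25,29,23): 23²+25² = 1154 > 841 = 29² → acute
4 of the 5 are acute.

4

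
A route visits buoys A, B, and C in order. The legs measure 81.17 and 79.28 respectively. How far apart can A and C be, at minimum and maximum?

1.89 ≤ AC ≤ 160.45

By the triangle inequality, |81.17 − 79.28| ≤ AC ≤ 81.17 + 79.28.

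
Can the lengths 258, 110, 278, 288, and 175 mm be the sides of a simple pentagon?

Yes

A pentagon exists iff every side is shorter than the sum of the others — equivalently, the longest side is less than the sum of the rest.
Longest side 288 < 821 (sum of the remaining 4), so yes.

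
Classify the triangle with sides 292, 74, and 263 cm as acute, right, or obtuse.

Compare the square of the longest side to the sum of squares of the other two: 74² + 263² = 74645 < 85264 = 292².

obtuse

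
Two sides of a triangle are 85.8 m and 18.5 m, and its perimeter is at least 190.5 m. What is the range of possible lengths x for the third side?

86.2 ≤ x < 104.3

Triangle inequality alone gives 67.3 < x < 104.3.
The perimeter condition gives x ≥ 190.5 − 85.8 − 18.5 = 86.2.
Intersecting the two: 86.2 ≤ x < 104.3.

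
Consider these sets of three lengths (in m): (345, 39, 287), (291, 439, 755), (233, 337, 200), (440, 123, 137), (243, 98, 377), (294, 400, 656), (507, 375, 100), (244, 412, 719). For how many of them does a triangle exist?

2

(39,287,345): 39+287 ≤ 345 → not valid
(291,439,755): 291+439 ≤ 755 → not valid
(200,233,337): 200+233 > 337 → valid
(123,137,440): 123+137 ≤ 440 → not valid
(98,243,377): 98+243 ≤ 377 → not valid
(294,400,656): 294+400 > 656 → valid
(100,375,507): 100+375 ≤ 507 → not valid
(244,412,719): 244+412 ≤ 719 → not valid
2 of the 8 triples form a triangle.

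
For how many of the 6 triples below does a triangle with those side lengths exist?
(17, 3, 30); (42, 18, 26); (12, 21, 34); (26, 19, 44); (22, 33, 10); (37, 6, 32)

3

(3,17,30): 3+17 ≤ 30 → not valid
(18,26,42): 18+26 > 42 → valid
(12,21,34): 12+21 ≤ 34 → not valid
(19,26,44): 19+26 > 44 → valid
(10,22,33): 10+22 ≤ 33 → not valid
(6,32,37): 6+32 > 37 → valid
3 of the 6 triples form a triangle.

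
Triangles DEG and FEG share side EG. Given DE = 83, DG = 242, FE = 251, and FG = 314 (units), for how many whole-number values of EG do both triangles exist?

From triangle DEG: 159 < EG < 325.
From triangle FEG: 63 < EG < 565.
Intersection: 159 < EG < 325, so integers 160 through 324: 165 values.

165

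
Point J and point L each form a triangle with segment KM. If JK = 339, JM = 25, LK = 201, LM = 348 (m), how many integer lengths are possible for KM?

49

From triangle JKM: 314 < KM < 364.
From triangle LKM: 147 < KM < 549.
Intersection: 314 < KM < 364, so integers 315 through 363: 49 values.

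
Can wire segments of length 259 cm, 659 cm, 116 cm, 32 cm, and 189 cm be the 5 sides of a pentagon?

No

For a pentagon, each side must be shorter than the sum of the others.
Here the longest side is 659, but the remaining 4 sides sum to only 596.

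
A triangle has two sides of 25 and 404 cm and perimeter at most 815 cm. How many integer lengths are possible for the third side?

7

Triangle inequality: 379 < x < 429. Perimeter ≤ 815 gives x ≤ 815 − 25 − 404 = 386.
So 379 < x ≤ 386; integers 380 through 386: 7 values.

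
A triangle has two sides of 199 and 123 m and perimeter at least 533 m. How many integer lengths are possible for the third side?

111

Triangle inequality: 76 < x < 322. Perimeter ≥ 533 gives x ≥ 533 − 199 − 123 = 211.
So 211 ≤ x < 322; integers 211 through 321: 111 values.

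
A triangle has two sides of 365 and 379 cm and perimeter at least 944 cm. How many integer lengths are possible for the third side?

544

Triangle inequality: 14 < x < 744. Perimeter ≥ 944 gives x ≥ 944 − 365 − 379 = 200.
So 200 ≤ x < 744; integers 200 through 743: 544 values.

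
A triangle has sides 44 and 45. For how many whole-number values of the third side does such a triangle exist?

87

The third side lies in the open interval (1, 89).
Integers from 2 to 88 inclusive: 88 − 2 + 1 = 87.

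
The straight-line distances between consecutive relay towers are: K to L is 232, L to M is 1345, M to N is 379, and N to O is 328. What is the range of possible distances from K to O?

406 ≤ KO ≤ 2284

The maximum is all hops collinear in one direction: 232 + 1345 + 379 + 328 = 2284.
The longest hop is 1345; the others sum to 939. Folding the others back against it leaves at least 1345 − 939 = 406.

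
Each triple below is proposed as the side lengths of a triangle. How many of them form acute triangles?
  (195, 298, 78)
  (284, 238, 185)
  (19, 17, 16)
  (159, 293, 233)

(195,298,78): 78+195 ≤ 298, not a triangle
(284,238,185): 185²+238² = 90869 > 80656 = 284² → acute
(19,17,16): 16²+17² = 545 > 361 = 19² → acute
(159,293,233): 159²+233² = 79570 < 85849 = 293² → obtuse
2 of the 4 are acute.

2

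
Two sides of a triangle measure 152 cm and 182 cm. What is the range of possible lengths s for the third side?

30 < s < 334 (cm)

By the triangle inequality, s must be less than 152 + 182 = 334 and greater than |152 − 182| = 30.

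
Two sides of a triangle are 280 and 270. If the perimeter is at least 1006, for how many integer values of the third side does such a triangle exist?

Triangle inequality: 10 < x < 550. Perimeter ≥ 1006 gives x ≥ 1006 − 280 − 270 = 456.
So 456 ≤ x < 550; integers 456 through 549: 94 values.

94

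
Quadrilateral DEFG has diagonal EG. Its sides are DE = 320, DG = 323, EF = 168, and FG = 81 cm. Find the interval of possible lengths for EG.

From triangle DEG: |320 − 323| < EG < 320 + 323, i.e. 3 < EG < 643.
From triangle FEG: 87 < EG < 249.
Both must hold, so EG lies in the intersection.

87 < EG < 249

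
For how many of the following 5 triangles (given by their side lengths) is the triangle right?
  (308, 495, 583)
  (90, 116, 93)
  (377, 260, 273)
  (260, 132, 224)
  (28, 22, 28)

3

(308,495,583): 308²+495² = 339889 = 583² → right
(90,116,93): 90²+93² = 16749 > 13456 = 116² → acute
(377,260,273): 260²+273² = 142129 = 377² → right
(260,132,224): 132²+224² = 67600 = 260² → right
(28,22,28): 22²+28² = 1268 > 784 = 28² → acute
3 of the 5 are right.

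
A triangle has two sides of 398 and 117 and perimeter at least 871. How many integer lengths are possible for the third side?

Triangle inequality: 281 < x < 515. Perimeter ≥ 871 gives x ≥ 871 − 398 − 117 = 356.
So 356 ≤ x < 515; integers 356 through 514: 159 values.

159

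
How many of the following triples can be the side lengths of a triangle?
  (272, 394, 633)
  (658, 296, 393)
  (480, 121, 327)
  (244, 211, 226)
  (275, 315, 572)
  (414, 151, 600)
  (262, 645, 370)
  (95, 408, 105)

4

(272,394,633): 272+394 > 633 → valid
(296,393,658): 296+393 > 658 → valid
(121,327,480): 121+327 ≤ 480 → not valid
(211,226,244): 211+226 > 244 → valid
(275,315,572): 275+315 > 572 → valid
(151,414,600): 151+414 ≤ 600 → not valid
(262,370,645): 262+370 ≤ 645 → not valid
(95,105,408): 95+105 ≤ 408 → not valid
4 of the 8 triples form a triangle.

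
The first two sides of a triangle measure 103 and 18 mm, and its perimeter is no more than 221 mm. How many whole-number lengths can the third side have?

Triangle inequality: 85 < x < 121. Perimeter ≤ 221 gives x ≤ 221 − 103 − 18 = 100.
So 85 < x ≤ 100; integers 86 through 100: 15 values.

15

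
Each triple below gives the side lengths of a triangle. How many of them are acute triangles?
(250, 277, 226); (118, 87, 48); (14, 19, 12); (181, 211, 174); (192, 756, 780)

(250,277,226): 226²+250² = 113576 > 76729 = 277² → acute
(118,87,48): 48²+87² = 9873 < 13924 = 118² → obtuse
(14,19,12): 12²+14² = 340 < 361 = 19² → obtuse
(181,211,174): 174²+181² = 63037 > 44521 = 211² → acute
(192,756,780): 192²+756² = 608400 = 780² → right
2 of the 5 are acute.

2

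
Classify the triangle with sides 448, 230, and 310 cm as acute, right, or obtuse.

Compare the square of the longest side to the sum of squares of the other two: 230² + 310² = 149000 < 200704 = 448².

obtuse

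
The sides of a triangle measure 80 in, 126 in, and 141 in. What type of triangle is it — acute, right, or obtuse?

Compare the square of the longest side to the sum of squares of the other two: 80² + 126² = 22276 > 19881 = 141².

acute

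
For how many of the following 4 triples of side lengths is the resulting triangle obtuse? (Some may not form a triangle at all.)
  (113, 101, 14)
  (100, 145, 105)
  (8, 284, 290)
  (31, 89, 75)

(113,101,14): 14²+101² = 10397 < 12769 = 113² → obtuse
(100,145,105): 100²+105² = 21025 = 145² → right
(8,284,290): 8²+284² = 80720 < 84100 = 290² → obtuse
(31,89,75): 31²+75² = 6586 < 7921 = 89² → obtuse
3 of the 4 are obtuse.

3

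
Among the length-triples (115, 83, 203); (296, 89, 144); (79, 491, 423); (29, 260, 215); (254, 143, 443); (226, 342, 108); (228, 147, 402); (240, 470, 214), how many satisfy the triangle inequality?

1

(83,115,203): 83+115 ≤ 203 → not valid
(89,144,296): 89+144 ≤ 296 → not valid
(79,423,491): 79+423 > 491 → valid
(29,215,260): 29+215 ≤ 260 → not valid
(143,254,443): 143+254 ≤ 443 → not valid
(108,226,342): 108+226 ≤ 342 → not valid
(147,228,402): 147+228 ≤ 402 → not valid
(214,240,470): 214+240 ≤ 470 → not valid
1 of the 8 triples forms a triangle.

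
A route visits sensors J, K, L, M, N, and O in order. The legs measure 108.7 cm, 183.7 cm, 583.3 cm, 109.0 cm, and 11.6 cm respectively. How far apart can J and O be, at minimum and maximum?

170.3 ≤ JO ≤ 996.3 cm

The maximum is all hops collinear in one direction: 108.7 + 183.7 + 583.3 + 109.0 + 11.6 = 996.3.
The longest hop is 583.3; the others sum to 413.0. Folding the others back against it leaves at least 583.3 − 413.0 = 170.3.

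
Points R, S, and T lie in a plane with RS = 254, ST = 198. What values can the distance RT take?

By the triangle inequality, |254 − 198| ≤ RT ≤ 254 + 198.

56 ≤ RT ≤ 452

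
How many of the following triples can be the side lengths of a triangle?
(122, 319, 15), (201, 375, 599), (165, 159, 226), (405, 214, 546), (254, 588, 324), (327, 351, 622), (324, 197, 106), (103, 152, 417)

3

(15,122,319): 15+122 ≤ 319 → not valid
(201,375,599): 201+375 ≤ 599 → not valid
(159,165,226): 159+165 > 226 → valid
(214,405,546): 214+405 > 546 → valid
(254,324,588): 254+324 ≤ 588 → not valid
(327,351,622): 327+351 > 622 → valid
(106,197,324): 106+197 ≤ 324 → not valid
(103,152,417): 103+152 ≤ 417 → not valid
3 of the 8 triples form a triangle.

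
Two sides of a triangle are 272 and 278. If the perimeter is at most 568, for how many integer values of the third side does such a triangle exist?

12

Triangle inequality: 6 < x < 550. Perimeter ≤ 568 gives x ≤ 568 − 272 − 278 = 18.
So 6 < x ≤ 18; integers 7 through 18: 12 values.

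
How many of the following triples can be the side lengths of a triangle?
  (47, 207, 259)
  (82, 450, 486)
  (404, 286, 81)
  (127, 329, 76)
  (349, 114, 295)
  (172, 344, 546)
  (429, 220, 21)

2

(47,207,259): 47+207 ≤ 259 → not valid
(82,450,486): 82+450 > 486 → valid
(81,286,404): 81+286 ≤ 404 → not valid
(76,127,329): 76+127 ≤ 329 → not valid
(114,295,349): 114+295 > 349 → valid
(172,344,546): 172+344 ≤ 546 → not valid
(21,220,429): 21+220 ≤ 429 → not valid
2 of the 7 triples form a triangle.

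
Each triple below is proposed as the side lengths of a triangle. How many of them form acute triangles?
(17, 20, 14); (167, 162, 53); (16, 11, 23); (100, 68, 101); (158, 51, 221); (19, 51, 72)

3

(17,20,14): 14²+17² = 485 > 400 = 20² → acute
(167,162,53): 53²+162² = 29053 > 27889 = 167² → acute
(16,11,23): 11²+16² = 377 < 529 = 23² → obtuse
(100,68,101): 68²+100² = 14624 > 10201 = 101² → acute
(158,51,221): 51+158 ≤ 221, not a triangle
(19,51,72): 19+51 ≤ 72, not a triangle
3 of the 6 are acute.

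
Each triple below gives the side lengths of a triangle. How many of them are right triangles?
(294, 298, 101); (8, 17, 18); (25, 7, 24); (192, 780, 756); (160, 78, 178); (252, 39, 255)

(294,298,101): 101²+294² = 96637 > 88804 = 298² → acute
(8,17,18): 8²+17² = 353 > 324 = 18² → acute
(25,7,24): 7²+24² = 625 = 25² → right
(192,780,756): 192²+756² = 608400 = 780² → right
(160,78,178): 78²+160² = 31684 = 178² → right
(252,39,255): 39²+252² = 65025 = 255² → right
4 of the 6 are right.

4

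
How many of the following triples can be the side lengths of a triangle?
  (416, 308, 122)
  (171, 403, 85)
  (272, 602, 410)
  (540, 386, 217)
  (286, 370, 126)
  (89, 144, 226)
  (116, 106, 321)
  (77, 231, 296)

(122,308,416): 122+308 > 416 → valid
(85,171,403): 85+171 ≤ 403 → not valid
(272,410,602): 272+410 > 602 → valid
(217,386,540): 217+386 > 540 → valid
(126,286,370): 126+286 > 370 → valid
(89,144,226): 89+144 > 226 → valid
(106,116,321): 106+116 ≤ 321 → not valid
(77,231,296): 77+231 > 296 → valid
6 of the 8 triples form a triangle.

6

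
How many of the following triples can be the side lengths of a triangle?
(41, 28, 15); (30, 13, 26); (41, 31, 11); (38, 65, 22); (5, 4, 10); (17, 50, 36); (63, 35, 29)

(15,28,41): 15+28 > 41 → valid
(13,26,30): 13+26 > 30 → valid
(11,31,41): 11+31 > 41 → valid
(22,38,65): 22+38 ≤ 65 → not valid
(4,5,10): 4+5 ≤ 10 → not valid
(17,36,50): 17+36 > 50 → valid
(29,35,63): 29+35 > 63 → valid
5 of the 7 triples form a triangle.

5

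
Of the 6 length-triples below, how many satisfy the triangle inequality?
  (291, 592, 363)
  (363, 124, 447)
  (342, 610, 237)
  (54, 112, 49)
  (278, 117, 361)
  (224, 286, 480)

4

(291,363,592): 291+363 > 592 → valid
(124,363,447): 124+363 > 447 → valid
(237,342,610): 237+342 ≤ 610 → not valid
(49,54,112): 49+54 ≤ 112 → not valid
(117,278,361): 117+278 > 361 → valid
(224,286,480): 224+286 > 480 → valid
4 of the 6 triples form a triangle.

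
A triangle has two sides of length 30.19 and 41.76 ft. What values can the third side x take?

By the triangle inequality, x must be less than 30.19 + 41.76 = 71.95 and greater than |30.19 − 41.76| = 11.57.

11.57 < x < 71.95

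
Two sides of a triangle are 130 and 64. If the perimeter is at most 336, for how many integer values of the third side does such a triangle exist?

76

Triangle inequality: 66 < x < 194. Perimeter ≤ 336 gives x ≤ 336 − 130 − 64 = 142.
So 66 < x ≤ 142; integers 67 through 142: 76 values.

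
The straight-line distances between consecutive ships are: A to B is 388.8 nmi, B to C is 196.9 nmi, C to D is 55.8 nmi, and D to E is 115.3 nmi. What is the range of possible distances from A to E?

20.8 ≤ AE ≤ 756.8 nmi

The maximum is all hops collinear in one direction: 388.8 + 196.9 + 55.8 + 115.3 = 756.8.
The longest hop is 388.8; the others sum to 368.0. Folding the others back against it leaves at least 388.8 − 368.0 = 20.8.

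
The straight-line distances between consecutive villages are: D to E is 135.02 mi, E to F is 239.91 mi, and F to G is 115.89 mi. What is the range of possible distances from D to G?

0 ≤ DG ≤ 490.82 mi

The maximum is all hops collinear in one direction: 135.02 + 239.91 + 115.89 = 490.82.
The longest hop is 239.91; the others sum to 250.91. Since 239.91 ≤ 250.91, the path can fold back on itself completely, so the minimum distance is 0.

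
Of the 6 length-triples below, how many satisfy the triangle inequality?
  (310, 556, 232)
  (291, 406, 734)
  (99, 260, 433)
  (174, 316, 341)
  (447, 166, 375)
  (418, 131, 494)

(232,310,556): 232+310 ≤ 556 → not valid
(291,406,734): 291+406 ≤ 734 → not valid
(99,260,433): 99+260 ≤ 433 → not valid
(174,316,341): 174+316 > 341 → valid
(166,375,447): 166+375 > 447 → valid
(131,418,494): 131+418 > 494 → valid
3 of the 6 triples form a triangle.

3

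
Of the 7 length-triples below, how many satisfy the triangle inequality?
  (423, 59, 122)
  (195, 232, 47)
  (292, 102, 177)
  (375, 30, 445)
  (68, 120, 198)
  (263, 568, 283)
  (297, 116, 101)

(59,122,423): 59+122 ≤ 423 → not valid
(47,195,232): 47+195 > 232 → valid
(102,177,292): 102+177 ≤ 292 → not valid
(30,375,445): 30+375 ≤ 445 → not valid
(68,120,198): 68+120 ≤ 198 → not valid
(263,283,568): 263+283 ≤ 568 → not valid
(101,116,297): 101+116 ≤ 297 → not valid
1 of the 7 triples forms a triangle.

1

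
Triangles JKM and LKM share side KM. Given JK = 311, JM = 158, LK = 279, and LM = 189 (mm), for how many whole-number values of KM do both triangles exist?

From triangle JKM: 153 < KM < 469.
From triangle LKM: 90 < KM < 468.
Intersection: 153 < KM < 468, so integers 154 through 467: 314 values.

314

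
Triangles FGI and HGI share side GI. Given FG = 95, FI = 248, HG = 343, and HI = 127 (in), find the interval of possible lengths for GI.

From triangle FGI: |95 − 248| < GI < 95 + 248, i.e. 153 < GI < 343.
From triangle HGI: 216 < GI < 470.
Both must hold, so GI lies in the intersection.

216 < GI < 343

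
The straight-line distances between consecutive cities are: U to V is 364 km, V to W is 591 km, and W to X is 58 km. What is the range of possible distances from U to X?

The maximum is all hops collinear in one direction: 364 + 591 + 58 = 1013.
The longest hop is 591; the others sum to 422. Folding the others back against it leaves at least 591 − 422 = 169.

169 ≤ UX ≤ 1013 km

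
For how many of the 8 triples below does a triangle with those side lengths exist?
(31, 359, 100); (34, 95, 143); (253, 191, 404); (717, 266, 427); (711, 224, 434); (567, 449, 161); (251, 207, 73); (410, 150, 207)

(31,100,359): 31+100 ≤ 359 → not valid
(34,95,143): 34+95 ≤ 143 → not valid
(191,253,404): 191+253 > 404 → valid
(266,427,717): 266+427 ≤ 717 → not valid
(224,434,711): 224+434 ≤ 711 → not valid
(161,449,567): 161+449 > 567 → valid
(73,207,251): 73+207 > 251 → valid
(150,207,410): 150+207 ≤ 410 → not valid
3 of the 8 triples form a triangle.

3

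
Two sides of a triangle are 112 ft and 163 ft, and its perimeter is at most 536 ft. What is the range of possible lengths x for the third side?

51 < x ≤ 261

Triangle inequality alone gives 51 < x < 275.
The perimeter condition gives x ≤ 536 − 112 − 163 = 261.
Intersecting the two: 51 < x ≤ 261.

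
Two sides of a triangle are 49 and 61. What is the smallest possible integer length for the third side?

The third side must be strictly greater than |49 − 61| = 12.
The smallest integer above 12 is 13.

13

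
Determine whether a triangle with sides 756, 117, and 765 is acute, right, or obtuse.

right

Compare the square of the longest side to the sum of squares of the other two: 117² + 756² = 585225 = 765².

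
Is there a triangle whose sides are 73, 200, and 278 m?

No

The longest side is 278, but the other two sum to only 273.
273 < 278, so the triangle inequality fails.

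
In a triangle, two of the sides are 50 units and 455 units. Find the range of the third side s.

By the triangle inequality, s must be less than 50 + 455 = 505 and greater than |50 − 455| = 405.

405 < s < 505 (units)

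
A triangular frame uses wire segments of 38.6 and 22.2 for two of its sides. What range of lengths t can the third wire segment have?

16.4 < t < 60.8

By the triangle inequality, t must be less than 38.6 + 22.2 = 60.8 and greater than |38.6 − 22.2| = 16.4.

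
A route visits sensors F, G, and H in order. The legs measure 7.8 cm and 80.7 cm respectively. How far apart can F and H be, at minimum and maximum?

72.9 ≤ FH ≤ 88.5 cm

By the triangle inequality, |7.8 − 80.7| ≤ FH ≤ 7.8 + 80.7.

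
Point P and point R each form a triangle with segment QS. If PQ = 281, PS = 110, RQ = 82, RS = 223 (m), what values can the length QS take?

171 < QS < 305

From triangle PQS: |281 − 110| < QS < 281 + 110, i.e. 171 < QS < 391.
From triangle RQS: 141 < QS < 305.
Both must hold, so QS lies in the intersection.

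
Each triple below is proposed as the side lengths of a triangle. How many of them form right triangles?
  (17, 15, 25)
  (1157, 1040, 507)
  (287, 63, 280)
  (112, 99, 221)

2

(17,15,25): 15²+17² = 514 < 625 = 25² → obtuse
(1157,1040,507): 507²+1040² = 1338649 = 1157² → right
(287,63,280): 63²+280² = 82369 = 287² → right
(112,99,221): 99+112 ≤ 221, not a triangle
2 of the 4 are right.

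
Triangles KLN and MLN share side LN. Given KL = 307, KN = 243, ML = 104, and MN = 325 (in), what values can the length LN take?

From triangle KLN: |307 − 243| < LN < 307 + 243, i.e. 64 < LN < 550.
From triangle MLN: 221 < LN < 429.
Both must hold, so LN lies in the intersection.

221 < LN < 429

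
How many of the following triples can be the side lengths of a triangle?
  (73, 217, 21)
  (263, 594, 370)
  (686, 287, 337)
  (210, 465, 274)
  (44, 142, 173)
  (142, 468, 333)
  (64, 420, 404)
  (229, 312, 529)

6

(21,73,217): 21+73 ≤ 217 → not valid
(263,370,594): 263+370 > 594 → valid
(287,337,686): 287+337 ≤ 686 → not valid
(210,274,465): 210+274 > 465 → valid
(44,142,173): 44+142 > 173 → valid
(142,333,468): 142+333 > 468 → valid
(64,404,420): 64+404 > 420 → valid
(229,312,529): 229+312 > 529 → valid
6 of the 8 triples form a triangle.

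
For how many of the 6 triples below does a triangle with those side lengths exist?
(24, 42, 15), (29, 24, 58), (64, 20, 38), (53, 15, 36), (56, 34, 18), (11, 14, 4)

(15,24,42): 15+24 ≤ 42 → not valid
(24,29,58): 24+29 ≤ 58 → not valid
(20,38,64): 20+38 ≤ 64 → not valid
(15,36,53): 15+36 ≤ 53 → not valid
(18,34,56): 18+34 ≤ 56 → not valid
(4,11,14): 4+11 > 14 → valid
1 of the 6 triples forms a triangle.

1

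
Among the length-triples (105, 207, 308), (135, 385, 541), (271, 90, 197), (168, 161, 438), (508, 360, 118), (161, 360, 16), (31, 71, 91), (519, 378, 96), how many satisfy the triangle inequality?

3

(105,207,308): 105+207 > 308 → valid
(135,385,541): 135+385 ≤ 541 → not valid
(90,197,271): 90+197 > 271 → valid
(161,168,438): 161+168 ≤ 438 → not valid
(118,360,508): 118+360 ≤ 508 → not valid
(16,161,360): 16+161 ≤ 360 → not valid
(31,71,91): 31+71 > 91 → valid
(96,378,519): 96+378 ≤ 519 → not valid
3 of the 8 triples form a triangle.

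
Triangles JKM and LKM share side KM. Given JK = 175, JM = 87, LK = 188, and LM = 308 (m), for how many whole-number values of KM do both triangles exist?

141

From triangle JKM: 88 < KM < 262.
From triangle LKM: 120 < KM < 496.
Intersection: 120 < KM < 262, so integers 121 through 261: 141 values.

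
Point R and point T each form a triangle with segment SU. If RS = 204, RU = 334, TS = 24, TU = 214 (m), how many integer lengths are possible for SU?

From triangle RSU: 130 < SU < 538.
From triangle TSU: 190 < SU < 238.
Intersection: 190 < SU < 238, so integers 191 through 237: 47 values.

47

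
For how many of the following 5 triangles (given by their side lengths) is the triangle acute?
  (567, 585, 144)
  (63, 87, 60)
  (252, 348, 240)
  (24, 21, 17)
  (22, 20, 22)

(567,585,144): 144²+567² = 342225 = 585² → right
(63,87,60): 60²+63² = 7569 = 87² → right
(252,348,240): 240²+252² = 121104 = 348² → right
(24,21,17): 17²+21² = 730 > 576 = 24² → acute
(22,20,22): 20²+22² = 884 > 484 = 22² → acute
2 of the 5 are acute.

2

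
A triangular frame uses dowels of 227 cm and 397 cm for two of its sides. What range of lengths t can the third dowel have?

170 < t < 624

By the triangle inequality, t must be less than 227 + 397 = 624 and greater than |227 − 397| = 170.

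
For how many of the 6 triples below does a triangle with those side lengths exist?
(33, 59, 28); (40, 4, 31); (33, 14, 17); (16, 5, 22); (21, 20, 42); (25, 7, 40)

(28,33,59): 28+33 > 59 → valid
(4,31,40): 4+31 ≤ 40 → not valid
(14,17,33): 14+17 ≤ 33 → not valid
(5,16,22): 5+16 ≤ 22 → not valid
(20,21,42): 20+21 ≤ 42 → not valid
(7,25,40): 7+25 ≤ 40 → not valid
1 of the 6 triples forms a triangle.

1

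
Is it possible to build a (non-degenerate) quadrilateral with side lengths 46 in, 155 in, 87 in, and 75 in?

A quadrilateral exists iff every side is shorter than the sum of the others — equivalently, the longest side is less than the sum of the rest.
Longest side 155 < 208 (sum of the remaining 3), so yes.

Yes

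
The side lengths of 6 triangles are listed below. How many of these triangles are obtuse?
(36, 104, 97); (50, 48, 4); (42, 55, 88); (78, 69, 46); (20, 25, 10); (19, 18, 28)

5

(36,104,97): 36²+97² = 10705 < 10816 = 104² → obtuse
(50,48,4): 4²+48² = 2320 < 2500 = 50² → obtuse
(42,55,88): 42²+55² = 4789 < 7744 = 88² → obtuse
(78,69,46): 46²+69² = 6877 > 6084 = 78² → acute
(20,25,10): 10²+20² = 500 < 625 = 25² → obtuse
(19,18,28): 18²+19² = 685 < 784 = 28² → obtuse
5 of the 6 are obtuse.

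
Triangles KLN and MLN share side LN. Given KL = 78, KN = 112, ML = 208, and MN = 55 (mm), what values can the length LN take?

153 < LN < 190

From triangle KLN: |78 − 112| < LN < 78 + 112, i.e. 34 < LN < 190.
From triangle MLN: 153 < LN < 263.
Both must hold, so LN lies in the intersection.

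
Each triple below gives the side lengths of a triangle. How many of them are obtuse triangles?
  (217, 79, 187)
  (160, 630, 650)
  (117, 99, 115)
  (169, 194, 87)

(217,79,187): 79²+187² = 41210 < 47089 = 217² → obtuse
(160,630,650): 160²+630² = 422500 = 650² → right
(117,99,115): 99²+115² = 23026 > 13689 = 117² → acute
(169,194,87): 87²+169² = 36130 < 37636 = 194² → obtuse
2 of the 4 are obtuse.

2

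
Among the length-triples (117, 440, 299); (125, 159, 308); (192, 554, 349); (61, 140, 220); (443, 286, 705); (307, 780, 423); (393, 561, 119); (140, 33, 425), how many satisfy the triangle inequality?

1

(117,299,440): 117+299 ≤ 440 → not valid
(125,159,308): 125+159 ≤ 308 → not valid
(192,349,554): 192+349 ≤ 554 → not valid
(61,140,220): 61+140 ≤ 220 → not valid
(286,443,705): 286+443 > 705 → valid
(307,423,780): 307+423 ≤ 780 → not valid
(119,393,561): 119+393 ≤ 561 → not valid
(33,140,425): 33+140 ≤ 425 → not valid
1 of the 8 triples forms a triangle.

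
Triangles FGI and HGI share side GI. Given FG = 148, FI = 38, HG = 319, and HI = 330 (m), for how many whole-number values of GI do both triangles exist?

75

From triangle FGI: 110 < GI < 186.
From triangle HGI: 11 < GI < 649.
Intersection: 110 < GI < 186, so integers 111 through 185: 75 values.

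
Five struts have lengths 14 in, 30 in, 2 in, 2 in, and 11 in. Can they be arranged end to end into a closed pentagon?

No

For a pentagon, each side must be shorter than the sum of the others.
Here the longest side is 30, but the remaining 4 sides sum to only 29.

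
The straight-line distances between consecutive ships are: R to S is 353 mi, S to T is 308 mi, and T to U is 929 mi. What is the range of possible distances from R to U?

268 ≤ RU ≤ 1590 mi

The maximum is all hops collinear in one direction: 353 + 308 + 929 = 1590.
The longest hop is 929; the others sum to 661. Folding the others back against it leaves at least 929 − 661 = 268.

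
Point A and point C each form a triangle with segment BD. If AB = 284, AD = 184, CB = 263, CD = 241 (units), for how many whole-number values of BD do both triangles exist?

From triangle ABD: 100 < BD < 468.
From triangle CBD: 22 < BD < 504.
Intersection: 100 < BD < 468, so integers 101 through 467: 367 values.

367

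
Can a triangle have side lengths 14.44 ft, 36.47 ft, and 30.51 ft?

The longest side is 36.47, and the other two sum to 44.95.
Since 44.95 > 36.47, the triangle inequality holds.

Yes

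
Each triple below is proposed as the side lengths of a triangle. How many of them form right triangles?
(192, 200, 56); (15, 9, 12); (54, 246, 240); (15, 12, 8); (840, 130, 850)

4

(192,200,56): 56²+192² = 40000 = 200² → right
(15,9,12): 9²+12² = 225 = 15² → right
(54,246,240): 54²+240² = 60516 = 246² → right
(15,12,8): 8²+12² = 208 < 225 = 15² → obtuse
(840,130,850): 130²+840² = 722500 = 850² → right
4 of the 5 are right.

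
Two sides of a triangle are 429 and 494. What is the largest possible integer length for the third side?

922

The third side must be strictly less than 429 + 494 = 923.
The largest integer below 923 is 922.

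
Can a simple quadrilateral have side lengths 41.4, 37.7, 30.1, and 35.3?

Yes

A quadrilateral exists iff every side is shorter than the sum of the others — equivalently, the longest side is less than the sum of the rest.
Longest side 41.4 < 103.1 (sum of the remaining 3), so yes.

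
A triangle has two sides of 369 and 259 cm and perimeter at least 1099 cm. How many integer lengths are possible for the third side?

Triangle inequality: 110 < x < 628. Perimeter ≥ 1099 gives x ≥ 1099 − 369 − 259 = 471.
So 471 ≤ x < 628; integers 471 through 627: 157 values.

157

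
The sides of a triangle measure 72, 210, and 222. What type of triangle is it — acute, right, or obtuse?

right

Compare the square of the longest side to the sum of squares of the other two: 72² + 210² = 49284 = 222².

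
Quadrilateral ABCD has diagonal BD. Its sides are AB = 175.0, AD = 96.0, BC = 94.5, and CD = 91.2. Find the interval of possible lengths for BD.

From triangle ABD: |175.0 − 96.0| < BD < 175.0 + 96.0, i.e. 79.0 < BD < 271.0.
From triangle CBD: 3.3 < BD < 185.7.
Both must hold, so BD lies in the intersection.

79.0 < BD < 185.7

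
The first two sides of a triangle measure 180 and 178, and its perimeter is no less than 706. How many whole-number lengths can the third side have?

10

Triangle inequality: 2 < x < 358. Perimeter ≥ 706 gives x ≥ 706 − 180 − 178 = 348.
So 348 ≤ x < 358; integers 348 through 357: 10 values.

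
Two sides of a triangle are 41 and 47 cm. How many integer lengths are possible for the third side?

The third side lies in the open interval (6, 88).
Integers from 7 to 87 inclusive: 87 − 7 + 1 = 81.

81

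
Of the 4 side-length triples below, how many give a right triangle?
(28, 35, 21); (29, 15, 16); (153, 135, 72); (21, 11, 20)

2

(28,35,21): 21²+28² = 1225 = 35² → right
(29,15,16): 15²+16² = 481 < 841 = 29² → obtuse
(153,135,72): 72²+135² = 23409 = 153² → right
(21,11,20): 11²+20² = 521 > 441 = 21² → acute
2 of the 4 are right.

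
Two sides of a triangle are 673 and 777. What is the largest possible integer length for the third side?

The third side must be strictly less than 673 + 777 = 1450.
The largest integer below 1450 is 1449.

1449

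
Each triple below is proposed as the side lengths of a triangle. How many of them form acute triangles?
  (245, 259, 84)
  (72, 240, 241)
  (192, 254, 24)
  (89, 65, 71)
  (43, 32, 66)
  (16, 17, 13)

(245,259,84): 84²+245² = 67081 = 259² → right
(72,240,241): 72²+240² = 62784 > 58081 = 241² → acute
(192,254,24): 24+192 ≤ 254, not a triangle
(89,65,71): 65²+71² = 9266 > 7921 = 89² → acute
(43,32,66): 32²+43² = 2873 < 4356 = 66² → obtuse
(16,17,13): 13²+16² = 425 > 289 = 17² → acute
3 of the 6 are acute.

3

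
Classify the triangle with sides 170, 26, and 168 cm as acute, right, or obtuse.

right

Compare the square of the longest side to the sum of squares of the other two: 26² + 168² = 28900 = 170².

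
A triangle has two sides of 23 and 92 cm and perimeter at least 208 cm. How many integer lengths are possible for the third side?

Triangle inequality: 69 < x < 115. Perimeter ≥ 208 gives x ≥ 208 − 23 − 92 = 93.
So 93 ≤ x < 115; integers 93 through 114: 22 values.

22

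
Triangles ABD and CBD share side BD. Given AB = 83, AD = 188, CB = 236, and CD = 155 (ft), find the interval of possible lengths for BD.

105 < BD < 271

From triangle ABD: |83 − 188| < BD < 83 + 188, i.e. 105 < BD < 271.
From triangle CBD: 81 < BD < 391.
Both must hold, so BD lies in the intersection.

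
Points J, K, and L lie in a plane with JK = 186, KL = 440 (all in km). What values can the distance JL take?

By the triangle inequality, |186 − 440| ≤ JL ≤ 186 + 440.

254 ≤ JL ≤ 626 km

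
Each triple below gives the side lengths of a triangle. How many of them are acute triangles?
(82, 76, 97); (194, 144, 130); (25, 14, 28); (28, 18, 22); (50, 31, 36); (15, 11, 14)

(82,76,97): 76²+82² = 12500 > 9409 = 97² → acute
(194,144,130): 130²+144² = 37636 = 194² → right
(25,14,28): 14²+25² = 821 > 784 = 28² → acute
(28,18,22): 18²+22² = 808 > 784 = 28² → acute
(50,31,36): 31²+36² = 2257 < 2500 = 50² → obtuse
(15,11,14): 11²+14² = 317 > 225 = 15² → acute
4 of the 6 are acute.

4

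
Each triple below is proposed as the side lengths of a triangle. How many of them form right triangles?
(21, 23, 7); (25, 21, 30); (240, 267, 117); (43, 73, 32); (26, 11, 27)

1

(21,23,7): 7²+21² = 490 < 529 = 23² → obtuse
(25,21,30): 21²+25² = 1066 > 900 = 30² → acute
(240,267,117): 117²+240² = 71289 = 267² → right
(43,73,32): 32²+43² = 2873 < 5329 = 73² → obtuse
(26,11,27): 11²+26² = 797 > 729 = 27² → acute
1 of the 5 is right.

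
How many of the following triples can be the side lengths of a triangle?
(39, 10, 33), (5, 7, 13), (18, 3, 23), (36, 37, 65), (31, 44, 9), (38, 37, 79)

(10,33,39): 10+33 > 39 → valid
(5,7,13): 5+7 ≤ 13 → not valid
(3,18,23): 3+18 ≤ 23 → not valid
(36,37,65): 36+37 > 65 → valid
(9,31,44): 9+31 ≤ 44 → not valid
(37,38,79): 37+38 ≤ 79 → not valid
2 of the 6 triples form a triangle.

2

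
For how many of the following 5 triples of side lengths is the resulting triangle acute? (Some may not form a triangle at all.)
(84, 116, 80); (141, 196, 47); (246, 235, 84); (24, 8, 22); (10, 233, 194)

(84,116,80): 80²+84² = 13456 = 116² → right
(141,196,47): 47+141 ≤ 196, not a triangle
(246,235,84): 84²+235² = 62281 > 60516 = 246² → acute
(24,8,22): 8²+22² = 548 < 576 = 24² → obtuse
(10,233,194): 10+194 ≤ 233, not a triangle
1 of the 5 is acute.

1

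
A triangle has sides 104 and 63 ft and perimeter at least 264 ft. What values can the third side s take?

97 ≤ s < 167

Triangle inequality alone gives 41 < s < 167.
The perimeter condition gives s ≥ 264 − 104 − 63 = 97.
Intersecting the two: 97 ≤ s < 167.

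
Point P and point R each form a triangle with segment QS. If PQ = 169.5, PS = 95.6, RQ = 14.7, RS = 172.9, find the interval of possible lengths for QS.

From triangle PQS: |169.5 − 95.6| < QS < 169.5 + 95.6, i.e. 73.9 < QS < 265.1.
From triangle RQS: 158.2 < QS < 187.6.
Both must hold, so QS lies in the intersection.

158.2 < QS < 187.6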